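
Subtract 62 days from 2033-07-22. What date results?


Start: 2033-07-22, subtract 62 days
Back 22 days from July 22 reaches June 30, 2033 -> 40 left
June 2033 has 30 days -> back to May 31, 2033 -> 10 left
May 2033: 31 - 10 = 21 -> lands on May 21

Result: 2033-05-21


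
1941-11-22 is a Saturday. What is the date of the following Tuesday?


Current: Saturday
Target: Tuesday
Days ahead: 3

Next Tuesday: 1941-11-25


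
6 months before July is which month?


July is month 7
7 - 6 = 1

January


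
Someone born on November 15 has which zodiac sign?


Date: November 15
Conventional tropical zodiac dates: Scorpio from October 23 onward; Sagittarius starts November 22
November 15 falls within the Scorpio range

Scorpio


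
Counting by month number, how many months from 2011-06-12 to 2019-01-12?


From June 2011 to January 2019
8 years * 12 = 96 months, minus 5 months = 91

91 months


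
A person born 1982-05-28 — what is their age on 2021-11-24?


Birth: 1982-05-28
Reference: 2021-11-24
Year difference: 2021 - 1982 = 39

39 years old


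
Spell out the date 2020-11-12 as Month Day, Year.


ISO 2020-11-12 parses as year=2020, month=11, day=12
Month 11 -> November

November 12, 2020


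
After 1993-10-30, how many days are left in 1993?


Day of year: 303 of 365
Remaining = 365 - 303

62 days


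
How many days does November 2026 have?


November 2026

30 days


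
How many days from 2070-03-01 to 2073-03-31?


From 2070-03-01 to 2073-03-31
2070-03-01: days before March = 31 + 28 = 59 (2070 is not a leap year); day of year = 59 + 1 = 60
2073-03-31: days before March = 31 + 28 = 59 (2073 is not a leap year); day of year = 59 + 31 = 90
Rest of 2070: 365 - 60 = 305
Full years 2071 (365), 2072 (366): 731
Total = 305 + 731 + 90 = 1126

1126 days


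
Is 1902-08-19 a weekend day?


Anchor: Jan 1, 1902. With p = 1902 - 1 = 1901: (p + p//4 - p//100 + p//400) mod 7 = (1901 + 475 - 19 + 4) mod 7 = 2361 mod 7 = 2 -> Wednesday (Mon=0 ... Sun=6)
Day of year: 231; offset = 230
Weekday index = (2 + 230) mod 7 = 1 -> Tuesday
Weekend days: Saturday, Sunday

No


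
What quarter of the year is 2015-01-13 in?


Month: January (month 1)
Q1: Jan-Mar, Q2: Apr-Jun, Q3: Jul-Sep, Q4: Oct-Dec

Q1


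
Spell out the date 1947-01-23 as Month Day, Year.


ISO 1947-01-23 parses as year=1947, month=01, day=23
Month 1 -> January

January 23, 1947


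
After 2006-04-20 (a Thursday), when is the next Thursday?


Current: Thursday
Target: Thursday
Days ahead: 7

Next Thursday: 2006-04-27


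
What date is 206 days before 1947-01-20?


Start: 1947-01-20, subtract 206 days
Back 20 days from January 20 reaches December 31, 1946 -> 186 left
December 1946 has 31 days -> back to November 30, 1946 -> 155 left
November 1946 has 30 days -> back to October 31, 1946 -> 125 left
October 1946 has 31 days -> back to September 30, 1946 -> 94 left
September 1946 has 30 days -> back to August 31, 1946 -> 64 left
August 1946 has 31 days -> back to July 31, 1946 -> 33 left
July 1946 has 31 days -> back to June 30, 1946 -> 2 left
June 1946: 30 - 2 = 28 -> lands on June 28

Result: 1946-06-28


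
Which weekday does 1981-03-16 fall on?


Date: March 16, 1981
Anchor: Jan 1, 1981. With p = 1981 - 1 = 1980: (p + p//4 - p//100 + p//400) mod 7 = (1980 + 495 - 19 + 4) mod 7 = 2460 mod 7 = 3 -> Thursday (Mon=0 ... Sun=6)
Days before March (Jan-Feb): 59; offset = 59 + 16 - 1 = 74
Weekday index = (3 + 74) mod 7 = 0

Day of the week: Monday


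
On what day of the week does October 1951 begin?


Target: October 1, 1951
Anchor: Jan 1, 1951. With p = 1951 - 1 = 1950: (p + p//4 - p//100 + p//400) mod 7 = (1950 + 487 - 19 + 4) mod 7 = 2422 mod 7 = 0 -> Monday (Mon=0 ... Sun=6)
Days before October (Jan-Sep): 273 days
Weekday index = (0 + 273) mod 7 = 0

Monday


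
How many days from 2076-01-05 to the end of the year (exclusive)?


Day of year: 5 of 366
Remaining = 366 - 5

361 days


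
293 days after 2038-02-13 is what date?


Start: 2038-02-13, add 293 days
February 2038 has 28 days: 28 - 13 = 15 days to February 28 -> 278 left
March 2038 has 31 days -> 247 left
April 2038 has 30 days -> 217 left
May 2038 has 31 days -> 186 left
June 2038 has 30 days -> 156 left
July 2038 has 31 days -> 125 left
August 2038 has 31 days -> 94 left
September 2038 has 30 days -> 64 left
October 2038 has 31 days -> 33 left
November 2038 has 30 days -> 3 left
December 2038: 3 <= 31 -> lands on December 3

Result: 2038-12-03


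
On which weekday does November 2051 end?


November 2051 has 30 days
Anchor: Jan 1, 2051. With p = 2051 - 1 = 2050: (p + p//4 - p//100 + p//400) mod 7 = (2050 + 512 - 20 + 5) mod 7 = 2547 mod 7 = 6 -> Sunday (Mon=0 ... Sun=6)
Days before November (Jan-Oct): 304; November 1 index = (6 + 304) mod 7 = 2 -> Wednesday
Last day offset: 30 - 1 = 29 days
Weekday index = (2 + 29) mod 7 = 3

Thursday, November 30


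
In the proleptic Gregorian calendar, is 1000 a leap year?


Gregorian leap year rule: divisible by 4, but not by 100, unless also by 400.
1000 is divisible by 100 but not 400 -> not a leap year

No


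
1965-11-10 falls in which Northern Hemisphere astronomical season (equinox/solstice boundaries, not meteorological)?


Date: November 10
Astronomical Autumn (approx.; exact equinox/solstice day varies by year): September 22 to December 20
November 10 falls within the Autumn window

Autumn


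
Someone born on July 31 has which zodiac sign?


Date: July 31
Conventional tropical zodiac dates: Leo from July 23 onward; Virgo starts August 23
July 31 falls within the Leo range

Leo


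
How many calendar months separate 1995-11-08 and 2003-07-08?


From November 1995 to July 2003
8 years * 12 = 96 months, minus 4 months = 92

92 months


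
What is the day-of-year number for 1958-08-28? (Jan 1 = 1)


Date: August 28, 1958
Days in months 1 through 7: 212
Plus 28 days in August

Day of year: 240


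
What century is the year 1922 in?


Century = (year - 1) // 100 + 1
= (1922 - 1) // 100 + 1
= 1921 // 100 + 1
= 19 + 1

20th century


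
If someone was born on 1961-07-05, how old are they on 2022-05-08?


Birth: 1961-07-05
Reference: 2022-05-08
Year difference: 2022 - 1961 = 61
Birthday not yet reached in 2022, subtract 1

60 years old


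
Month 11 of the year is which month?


Month 11 of 12

November


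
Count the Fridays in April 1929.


April 1929 has 30 days
Anchor: Jan 1, 1929. With p = 1929 - 1 = 1928: (p + p//4 - p//100 + p//400) mod 7 = (1928 + 482 - 19 + 4) mod 7 = 2395 mod 7 = 1 -> Tuesday (Mon=0 ... Sun=6)
Days before April (Jan-Mar): 90; April 1 index = (1 + 90) mod 7 = 0 -> Monday
First Friday is April 5
Fridays: 5, 12, 19, 26

4 Fridays


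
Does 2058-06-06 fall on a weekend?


Anchor: Jan 1, 2058. With p = 2058 - 1 = 2057: (p + p//4 - p//100 + p//400) mod 7 = (2057 + 514 - 20 + 5) mod 7 = 2556 mod 7 = 1 -> Tuesday (Mon=0 ... Sun=6)
Day of year: 157; offset = 156
Weekday index = (1 + 156) mod 7 = 3 -> Thursday
Weekend days: Saturday, Sunday

No


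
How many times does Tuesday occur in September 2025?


September 2025 has 30 days
Anchor: Jan 1, 2025. With p = 2025 - 1 = 2024: (p + p//4 - p//100 + p//400) mod 7 = (2024 + 506 - 20 + 5) mod 7 = 2515 mod 7 = 2 -> Wednesday (Mon=0 ... Sun=6)
Days before September (Jan-Aug): 243; September 1 index = (2 + 243) mod 7 = 0 -> Monday
First Tuesday is September 2
Tuesdays: 2, 9, 16, 23, 30

5 Tuesdays


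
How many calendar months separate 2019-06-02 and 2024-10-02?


From June 2019 to October 2024
5 years * 12 = 60 months, plus 4 months = 64

64 months


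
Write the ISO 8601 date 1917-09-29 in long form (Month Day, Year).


ISO 1917-09-29 parses as year=1917, month=09, day=29
Month 9 -> September

September 29, 1917


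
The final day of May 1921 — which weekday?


May 1921 has 31 days
Anchor: Jan 1, 1921. With p = 1921 - 1 = 1920: (p + p//4 - p//100 + p//400) mod 7 = (1920 + 480 - 19 + 4) mod 7 = 2385 mod 7 = 5 -> Saturday (Mon=0 ... Sun=6)
Days before May (Jan-Apr): 120; May 1 index = (5 + 120) mod 7 = 6 -> Sunday
Last day offset: 31 - 1 = 30 days
Weekday index = (6 + 30) mod 7 = 1

Tuesday, May 31


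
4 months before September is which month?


September is month 9
9 - 4 = 5

May


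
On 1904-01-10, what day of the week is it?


Date: January 10, 1904
Anchor: Jan 1, 1904. With p = 1904 - 1 = 1903: (p + p//4 - p//100 + p//400) mod 7 = (1903 + 475 - 19 + 4) mod 7 = 2363 mod 7 = 4 -> Friday (Mon=0 ... Sun=6)
Days into year = 10 - 1 = 9
Weekday index = (4 + 9) mod 7 = 6

Day of the week: Sunday


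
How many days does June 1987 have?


June 1987

30 days


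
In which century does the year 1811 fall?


Century = (year - 1) // 100 + 1
= (1811 - 1) // 100 + 1
= 1810 // 100 + 1
= 18 + 1

19th century


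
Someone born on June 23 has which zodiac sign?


Date: June 23
Conventional tropical zodiac dates: Cancer from June 21 onward; Leo starts July 23
June 23 falls within the Cancer range

Cancer


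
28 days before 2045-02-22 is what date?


Start: 2045-02-22, subtract 28 days
Back 22 days from February 22 reaches January 31, 2045 -> 6 left
January 2045: 31 - 6 = 25 -> lands on January 25

Result: 2045-01-25


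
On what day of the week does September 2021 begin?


Target: September 1, 2021
Anchor: Jan 1, 2021. With p = 2021 - 1 = 2020: (p + p//4 - p//100 + p//400) mod 7 = (2020 + 505 - 20 + 5) mod 7 = 2510 mod 7 = 4 -> Friday (Mon=0 ... Sun=6)
Days before September (Jan-Aug): 243 days
Weekday index = (4 + 243) mod 7 = 2

Wednesday


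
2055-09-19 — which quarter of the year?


Month: September (month 9)
Q1: Jan-Mar, Q2: Apr-Jun, Q3: Jul-Sep, Q4: Oct-Dec

Q3


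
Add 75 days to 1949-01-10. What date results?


Start: 1949-01-10, add 75 days
January 1949 has 31 days: 31 - 10 = 21 days to January 31 -> 54 left
February 1949 has 28 days -> 26 left
March 1949: 26 <= 31 -> lands on March 26

Result: 1949-03-26


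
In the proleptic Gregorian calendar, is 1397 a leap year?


Gregorian leap year rule: divisible by 4, but not by 100, unless also by 400.
1397 is not divisible by 4 -> not a leap year

No


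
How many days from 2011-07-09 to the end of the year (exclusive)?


Day of year: 190 of 365
Remaining = 365 - 190

175 days


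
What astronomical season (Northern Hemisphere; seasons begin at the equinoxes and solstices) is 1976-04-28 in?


Date: April 28
Astronomical Spring (approx.; exact equinox/solstice day varies by year): March 20 to June 20
April 28 falls within the Spring window

Spring


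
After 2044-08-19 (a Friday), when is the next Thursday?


Current: Friday
Target: Thursday
Days ahead: 6

Next Thursday: 2044-08-25


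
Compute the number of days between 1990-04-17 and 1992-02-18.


From 1990-04-17 to 1992-02-18
1990-04-17: days before April = 31 + 28 + 31 = 90 (1990 is not a leap year); day of year = 90 + 17 = 107
1992-02-18: days before February = 31; day of year = 31 + 18 = 49
Rest of 1990: 365 - 107 = 258
Full years 1991 (365): 365
Total = 258 + 365 + 49 = 672

672 days


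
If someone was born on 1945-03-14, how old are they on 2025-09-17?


Birth: 1945-03-14
Reference: 2025-09-17
Year difference: 2025 - 1945 = 80

80 years old


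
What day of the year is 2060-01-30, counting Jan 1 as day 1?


Date: January 30, 2060
No months before January
Plus 30 days in January

Day of year: 30


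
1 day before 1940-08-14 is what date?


Start: 1940-08-14, subtract 1 day
14 - 1 = 13 stays within August 1940

Result: 1940-08-13


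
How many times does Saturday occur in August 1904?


August 1904 has 31 days
Anchor: Jan 1, 1904. With p = 1904 - 1 = 1903: (p + p//4 - p//100 + p//400) mod 7 = (1903 + 475 - 19 + 4) mod 7 = 2363 mod 7 = 4 -> Friday (Mon=0 ... Sun=6)
Days before August (Jan-Jul): 213; August 1 index = (4 + 213) mod 7 = 0 -> Monday
First Saturday is August 6
Saturdays: 6, 13, 20, 27

4 Saturdays


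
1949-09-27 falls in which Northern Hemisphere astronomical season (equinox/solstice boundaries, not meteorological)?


Date: September 27
Astronomical Autumn (approx.; exact equinox/solstice day varies by year): September 22 to December 20
September 27 falls within the Autumn window

Autumn


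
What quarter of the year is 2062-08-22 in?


Month: August (month 8)
Q1: Jan-Mar, Q2: Apr-Jun, Q3: Jul-Sep, Q4: Oct-Dec

Q3


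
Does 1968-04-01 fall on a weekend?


Anchor: Jan 1, 1968. With p = 1968 - 1 = 1967: (p + p//4 - p//100 + p//400) mod 7 = (1967 + 491 - 19 + 4) mod 7 = 2443 mod 7 = 0 -> Monday (Mon=0 ... Sun=6)
Day of year: 92; offset = 91
Weekday index = (0 + 91) mod 7 = 0 -> Monday
Weekend days: Saturday, Sunday

No


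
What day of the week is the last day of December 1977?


December 1977 has 31 days
Anchor: Jan 1, 1977. With p = 1977 - 1 = 1976: (p + p//4 - p//100 + p//400) mod 7 = (1976 + 494 - 19 + 4) mod 7 = 2455 mod 7 = 5 -> Saturday (Mon=0 ... Sun=6)
Days before December (Jan-Nov): 334; December 1 index = (5 + 334) mod 7 = 3 -> Thursday
Last day offset: 31 - 1 = 30 days
Weekday index = (3 + 30) mod 7 = 5

Saturday, December 31


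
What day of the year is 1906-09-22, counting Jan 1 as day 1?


Date: September 22, 1906
Days in months 1 through 8: 243
Plus 22 days in September

Day of year: 265


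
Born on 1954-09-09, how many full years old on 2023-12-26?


Birth: 1954-09-09
Reference: 2023-12-26
Year difference: 2023 - 1954 = 69

69 years old


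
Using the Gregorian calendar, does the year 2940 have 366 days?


Gregorian leap year rule: divisible by 4, but not by 100, unless also by 400.
2940 is divisible by 4 but not 100 -> leap year

Yes


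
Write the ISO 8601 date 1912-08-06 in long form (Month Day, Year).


ISO 1912-08-06 parses as year=1912, month=08, day=06
Month 8 -> August

August 6, 1912


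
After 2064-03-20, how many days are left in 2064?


Day of year: 80 of 366
Remaining = 366 - 80

286 days


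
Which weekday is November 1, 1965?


Target: November 1, 1965
Anchor: Jan 1, 1965. With p = 1965 - 1 = 1964: (p + p//4 - p//100 + p//400) mod 7 = (1964 + 491 - 19 + 4) mod 7 = 2440 mod 7 = 4 -> Friday (Mon=0 ... Sun=6)
Days before November (Jan-Oct): 304 days
Weekday index = (4 + 304) mod 7 = 0

Monday


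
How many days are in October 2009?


October 2009

31 days


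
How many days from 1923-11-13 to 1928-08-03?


From 1923-11-13 to 1928-08-03
1923-11-13: days before November = 31 + 28 + 31 + 30 + 31 + 30 + 31 + 31 + 30 + 31 = 304 (1923 is not a leap year); day of year = 304 + 13 = 317
1928-08-03: days before August = 31 + 29 + 31 + 30 + 31 + 30 + 31 = 213 (1928 is a leap year); day of year = 213 + 3 = 216
Rest of 1923: 365 - 317 = 48
Full years 1924 (366), 1925 (365), 1926 (365), 1927 (365): 1461
Total = 48 + 1461 + 216 = 1725

1725 days


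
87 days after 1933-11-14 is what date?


Start: 1933-11-14, add 87 days
November 1933 has 30 days: 30 - 14 = 16 days to November 30 -> 71 left
December 1933 has 31 days -> 40 left
January 1934 has 31 days -> 9 left
February 1934: 9 <= 28 -> lands on February 9

Result: 1934-02-09


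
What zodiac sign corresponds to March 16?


Date: March 16
Conventional tropical zodiac dates: Pisces from February 19 onward; Aries starts March 21
March 16 falls within the Pisces range

Pisces


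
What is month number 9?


Month 9 of 12

September


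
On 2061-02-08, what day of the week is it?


Date: February 8, 2061
Anchor: Jan 1, 2061. With p = 2061 - 1 = 2060: (p + p//4 - p//100 + p//400) mod 7 = (2060 + 515 - 20 + 5) mod 7 = 2560 mod 7 = 5 -> Saturday (Mon=0 ... Sun=6)
Days before February (Jan): 31; offset = 31 + 8 - 1 = 38
Weekday index = (5 + 38) mod 7 = 1

Day of the week: Tuesday


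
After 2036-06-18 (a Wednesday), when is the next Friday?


Current: Wednesday
Target: Friday
Days ahead: 2

Next Friday: 2036-06-20


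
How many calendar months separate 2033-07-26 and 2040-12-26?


From July 2033 to December 2040
7 years * 12 = 84 months, plus 5 months = 89

89 months


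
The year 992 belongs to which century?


Century = (year - 1) // 100 + 1
= (992 - 1) // 100 + 1
= 991 // 100 + 1
= 9 + 1

10th century


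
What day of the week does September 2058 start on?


Target: September 1, 2058
Anchor: Jan 1, 2058. With p = 2058 - 1 = 2057: (p + p//4 - p//100 + p//400) mod 7 = (2057 + 514 - 20 + 5) mod 7 = 2556 mod 7 = 1 -> Tuesday (Mon=0 ... Sun=6)
Days before September (Jan-Aug): 243 days
Weekday index = (1 + 243) mod 7 = 6

Sunday


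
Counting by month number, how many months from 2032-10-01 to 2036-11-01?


From October 2032 to November 2036
4 years * 12 = 48 months, plus 1 month = 49

49 months


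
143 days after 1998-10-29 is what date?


Start: 1998-10-29, add 143 days
October 1998 has 31 days: 31 - 29 = 2 days to October 31 -> 141 left
November 1998 has 30 days -> 111 left
December 1998 has 31 days -> 80 left
January 1999 has 31 days -> 49 left
February 1999 has 28 days -> 21 left
March 1999: 21 <= 31 -> lands on March 21

Result: 1999-03-21


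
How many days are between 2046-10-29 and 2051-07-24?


From 2046-10-29 to 2051-07-24
2046-10-29: days before October = 31 + 28 + 31 + 30 + 31 + 30 + 31 + 31 + 30 = 273 (2046 is not a leap year); day of year = 273 + 29 = 302
2051-07-24: days before July = 31 + 28 + 31 + 30 + 31 + 30 = 181 (2051 is not a leap year); day of year = 181 + 24 = 205
Rest of 2046: 365 - 302 = 63
Full years 2047 (365), 2048 (366), 2049 (365), 2050 (365): 1461
Total = 63 + 1461 + 205 = 1729

1729 days


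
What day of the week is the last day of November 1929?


November 1929 has 30 days
Anchor: Jan 1, 1929. With p = 1929 - 1 = 1928: (p + p//4 - p//100 + p//400) mod 7 = (1928 + 482 - 19 + 4) mod 7 = 2395 mod 7 = 1 -> Tuesday (Mon=0 ... Sun=6)
Days before November (Jan-Oct): 304; November 1 index = (1 + 304) mod 7 = 4 -> Friday
Last day offset: 30 - 1 = 29 days
Weekday index = (4 + 29) mod 7 = 5

Saturday, November 30


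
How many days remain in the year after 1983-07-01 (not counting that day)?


Day of year: 182 of 365
Remaining = 365 - 182

183 days


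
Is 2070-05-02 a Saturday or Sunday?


Anchor: Jan 1, 2070. With p = 2070 - 1 = 2069: (p + p//4 - p//100 + p//400) mod 7 = (2069 + 517 - 20 + 5) mod 7 = 2571 mod 7 = 2 -> Wednesday (Mon=0 ... Sun=6)
Day of year: 122; offset = 121
Weekday index = (2 + 121) mod 7 = 4 -> Friday
Weekend days: Saturday, Sunday

No


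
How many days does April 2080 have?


April 2080

30 days


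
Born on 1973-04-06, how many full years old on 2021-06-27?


Birth: 1973-04-06
Reference: 2021-06-27
Year difference: 2021 - 1973 = 48

48 years old


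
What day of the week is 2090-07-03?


Date: July 3, 2090
Anchor: Jan 1, 2090. With p = 2090 - 1 = 2089: (p + p//4 - p//100 + p//400) mod 7 = (2089 + 522 - 20 + 5) mod 7 = 2596 mod 7 = 6 -> Sunday (Mon=0 ... Sun=6)
Days before July (Jan-Jun): 181; offset = 181 + 3 - 1 = 183
Weekday index = (6 + 183) mod 7 = 0

Day of the week: Monday


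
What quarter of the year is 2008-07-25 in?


Month: July (month 7)
Q1: Jan-Mar, Q2: Apr-Jun, Q3: Jul-Sep, Q4: Oct-Dec

Q3


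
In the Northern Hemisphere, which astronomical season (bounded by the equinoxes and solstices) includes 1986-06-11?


Date: June 11
Astronomical Spring (approx.; exact equinox/solstice day varies by year): March 20 to June 20
June 11 falls within the Spring window

Spring


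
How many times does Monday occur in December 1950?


December 1950 has 31 days
Anchor: Jan 1, 1950. With p = 1950 - 1 = 1949: (p + p//4 - p//100 + p//400) mod 7 = (1949 + 487 - 19 + 4) mod 7 = 2421 mod 7 = 6 -> Sunday (Mon=0 ... Sun=6)
Days before December (Jan-Nov): 334; December 1 index = (6 + 334) mod 7 = 4 -> Friday
First Monday is December 4
Mondays: 4, 11, 18, 25

4 Mondays


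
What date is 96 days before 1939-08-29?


Start: 1939-08-29, subtract 96 days
Back 29 days from August 29 reaches July 31, 1939 -> 67 left
July 1939 has 31 days -> back to June 30, 1939 -> 36 left
June 1939 has 30 days -> back to May 31, 1939 -> 6 left
May 1939: 31 - 6 = 25 -> lands on May 25

Result: 1939-05-25


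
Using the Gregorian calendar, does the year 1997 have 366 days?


Gregorian leap year rule: divisible by 4, but not by 100, unless also by 400.
1997 is not divisible by 4 -> not a leap year

No


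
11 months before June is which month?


June is month 6
6 - 11 = -5; wrap: -5 + 12 = 7

July


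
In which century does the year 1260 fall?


Century = (year - 1) // 100 + 1
= (1260 - 1) // 100 + 1
= 1259 // 100 + 1
= 12 + 1

13th century


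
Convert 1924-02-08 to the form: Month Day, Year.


ISO 1924-02-08 parses as year=1924, month=02, day=08
Month 2 -> February

February 8, 1924


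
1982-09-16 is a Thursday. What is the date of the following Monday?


Current: Thursday
Target: Monday
Days ahead: 4

Next Monday: 1982-09-20


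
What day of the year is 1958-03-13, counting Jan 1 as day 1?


Date: March 13, 1958
Days in months 1 through 2: 59
Plus 13 days in March

Day of year: 72


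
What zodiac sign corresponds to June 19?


Date: June 19
Conventional tropical zodiac dates: Gemini from May 21 onward; Cancer starts June 21
June 19 falls within the Gemini range

Gemini


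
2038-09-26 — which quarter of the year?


Month: September (month 9)
Q1: Jan-Mar, Q2: Apr-Jun, Q3: Jul-Sep, Q4: Oct-Dec

Q3


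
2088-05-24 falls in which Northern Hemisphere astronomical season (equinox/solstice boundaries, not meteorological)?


Date: May 24
Astronomical Spring (approx.; exact equinox/solstice day varies by year): March 20 to June 20
May 24 falls within the Spring window

Spring


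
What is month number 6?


Month 6 of 12

June


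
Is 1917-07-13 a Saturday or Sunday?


Anchor: Jan 1, 1917. With p = 1917 - 1 = 1916: (p + p//4 - p//100 + p//400) mod 7 = (1916 + 479 - 19 + 4) mod 7 = 2380 mod 7 = 0 -> Monday (Mon=0 ... Sun=6)
Day of year: 194; offset = 193
Weekday index = (0 + 193) mod 7 = 4 -> Friday
Weekend days: Saturday, Sunday

No


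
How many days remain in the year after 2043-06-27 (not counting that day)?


Day of year: 178 of 365
Remaining = 365 - 178

187 days


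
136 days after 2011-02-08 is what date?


Start: 2011-02-08, add 136 days
February 2011 has 28 days: 28 - 8 = 20 days to February 28 -> 116 left
March 2011 has 31 days -> 85 left
April 2011 has 30 days -> 55 left
May 2011 has 31 days -> 24 left
June 2011: 24 <= 30 -> lands on June 24

Result: 2011-06-24


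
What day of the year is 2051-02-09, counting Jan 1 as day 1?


Date: February 9, 2051
Days in months 1 through 1: 31
Plus 9 days in February

Day of year: 40


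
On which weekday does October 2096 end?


October 2096 has 31 days
Anchor: Jan 1, 2096. With p = 2096 - 1 = 2095: (p + p//4 - p//100 + p//400) mod 7 = (2095 + 523 - 20 + 5) mod 7 = 2603 mod 7 = 6 -> Sunday (Mon=0 ... Sun=6)
Days before October (Jan-Sep): 274; October 1 index = (6 + 274) mod 7 = 0 -> Monday
Last day offset: 31 - 1 = 30 days
Weekday index = (0 + 30) mod 7 = 2

Wednesday, October 31


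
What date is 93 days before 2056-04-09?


Start: 2056-04-09, subtract 93 days
Back 9 days from April 9 reaches March 31, 2056 -> 84 left
March 2056 has 31 days -> back to February 29, 2056 -> 53 left
February 2056 has 29 days -> back to January 31, 2056 -> 24 left
January 2056: 31 - 24 = 7 -> lands on January 7

Result: 2056-01-07


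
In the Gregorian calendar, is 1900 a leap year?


Gregorian leap year rule: divisible by 4, but not by 100, unless also by 400.
1900 is divisible by 100 but not 400 -> not a leap year

No


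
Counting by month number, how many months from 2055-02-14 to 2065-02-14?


From February 2055 to February 2065
10 years * 12 = 120 months = 120

120 months


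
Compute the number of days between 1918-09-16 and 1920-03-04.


From 1918-09-16 to 1920-03-04
1918-09-16: days before September = 31 + 28 + 31 + 30 + 31 + 30 + 31 + 31 = 243 (1918 is not a leap year); day of year = 243 + 16 = 259
1920-03-04: days before March = 31 + 29 = 60 (1920 is a leap year); day of year = 60 + 4 = 64
Rest of 1918: 365 - 259 = 106
Full years 1919 (365): 365
Total = 106 + 365 + 64 = 535

535 days


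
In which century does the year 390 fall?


Century = (year - 1) // 100 + 1
= (390 - 1) // 100 + 1
= 389 // 100 + 1
= 3 + 1

4th century


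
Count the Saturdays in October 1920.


October 1920 has 31 days
Anchor: Jan 1, 1920. With p = 1920 - 1 = 1919: (p + p//4 - p//100 + p//400) mod 7 = (1919 + 479 - 19 + 4) mod 7 = 2383 mod 7 = 3 -> Thursday (Mon=0 ... Sun=6)
Days before October (Jan-Sep): 274; October 1 index = (3 + 274) mod 7 = 4 -> Friday
First Saturday is October 2
Saturdays: 2, 9, 16, 23, 30

5 Saturdays


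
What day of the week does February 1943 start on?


Target: February 1, 1943
Anchor: Jan 1, 1943. With p = 1943 - 1 = 1942: (p + p//4 - p//100 + p//400) mod 7 = (1942 + 485 - 19 + 4) mod 7 = 2412 mod 7 = 4 -> Friday (Mon=0 ... Sun=6)
Days before February (Jan): 31 days
Weekday index = (4 + 31) mod 7 = 0

Monday


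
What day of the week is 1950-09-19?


Date: September 19, 1950
Anchor: Jan 1, 1950. With p = 1950 - 1 = 1949: (p + p//4 - p//100 + p//400) mod 7 = (1949 + 487 - 19 + 4) mod 7 = 2421 mod 7 = 6 -> Sunday (Mon=0 ... Sun=6)
Days before September (Jan-Aug): 243; offset = 243 + 19 - 1 = 261
Weekday index = (6 + 261) mod 7 = 1

Day of the week: Tuesday


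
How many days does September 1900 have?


September 1900

30 days


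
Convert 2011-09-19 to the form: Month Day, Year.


ISO 2011-09-19 parses as year=2011, month=09, day=19
Month 9 -> September

September 19, 2011


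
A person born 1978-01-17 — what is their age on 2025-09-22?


Birth: 1978-01-17
Reference: 2025-09-22
Year difference: 2025 - 1978 = 47

47 years old


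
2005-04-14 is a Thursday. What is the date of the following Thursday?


Current: Thursday
Target: Thursday
Days ahead: 7

Next Thursday: 2005-04-21


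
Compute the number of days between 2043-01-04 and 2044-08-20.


From 2043-01-04 to 2044-08-20
2043-01-04: day of year = 4
2044-08-20: days before August = 31 + 29 + 31 + 30 + 31 + 30 + 31 = 213 (2044 is a leap year); day of year = 213 + 20 = 233
Rest of 2043: 365 - 4 = 361
Total = 361 + 233 = 594

594 days


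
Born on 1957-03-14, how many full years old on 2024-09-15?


Birth: 1957-03-14
Reference: 2024-09-15
Year difference: 2024 - 1957 = 67

67 years old


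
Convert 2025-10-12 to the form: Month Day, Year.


ISO 2025-10-12 parses as year=2025, month=10, day=12
Month 10 -> October

October 12, 2025


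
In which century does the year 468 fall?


Century = (year - 1) // 100 + 1
= (468 - 1) // 100 + 1
= 467 // 100 + 1
= 4 + 1

5th century


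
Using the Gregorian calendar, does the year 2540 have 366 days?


Gregorian leap year rule: divisible by 4, but not by 100, unless also by 400.
2540 is divisible by 4 but not 100 -> leap year

Yes


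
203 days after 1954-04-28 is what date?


Start: 1954-04-28, add 203 days
April 1954 has 30 days: 30 - 28 = 2 days to April 30 -> 201 left
May 1954 has 31 days -> 170 left
June 1954 has 30 days -> 140 left
July 1954 has 31 days -> 109 left
August 1954 has 31 days -> 78 left
September 1954 has 30 days -> 48 left
October 1954 has 31 days -> 17 left
November 1954: 17 <= 30 -> lands on November 17

Result: 1954-11-17


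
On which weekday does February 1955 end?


February 1955 has 28 days
Anchor: Jan 1, 1955. With p = 1955 - 1 = 1954: (p + p//4 - p//100 + p//400) mod 7 = (1954 + 488 - 19 + 4) mod 7 = 2427 mod 7 = 5 -> Saturday (Mon=0 ... Sun=6)
Days before February (Jan): 31; February 1 index = (5 + 31) mod 7 = 1 -> Tuesday
Last day offset: 28 - 1 = 27 days
Weekday index = (1 + 27) mod 7 = 0

Monday, February 28


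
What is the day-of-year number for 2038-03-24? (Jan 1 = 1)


Date: March 24, 2038
Days in months 1 through 2: 59
Plus 24 days in March

Day of year: 83


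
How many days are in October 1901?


October 1901

31 days


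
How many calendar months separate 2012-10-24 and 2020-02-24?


From October 2012 to February 2020
8 years * 12 = 96 months, minus 8 months = 88

88 months


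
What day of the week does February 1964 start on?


Target: February 1, 1964
Anchor: Jan 1, 1964. With p = 1964 - 1 = 1963: (p + p//4 - p//100 + p//400) mod 7 = (1963 + 490 - 19 + 4) mod 7 = 2438 mod 7 = 2 -> Wednesday (Mon=0 ... Sun=6)
Days before February (Jan): 31 days
Weekday index = (2 + 31) mod 7 = 5

Saturday


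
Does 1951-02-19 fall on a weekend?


Anchor: Jan 1, 1951. With p = 1951 - 1 = 1950: (p + p//4 - p//100 + p//400) mod 7 = (1950 + 487 - 19 + 4) mod 7 = 2422 mod 7 = 0 -> Monday (Mon=0 ... Sun=6)
Day of year: 50; offset = 49
Weekday index = (0 + 49) mod 7 = 0 -> Monday
Weekend days: Saturday, Sunday

No


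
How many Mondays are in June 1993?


June 1993 has 30 days
Anchor: Jan 1, 1993. With p = 1993 - 1 = 1992: (p + p//4 - p//100 + p//400) mod 7 = (1992 + 498 - 19 + 4) mod 7 = 2475 mod 7 = 4 -> Friday (Mon=0 ... Sun=6)
Days before June (Jan-May): 151; June 1 index = (4 + 151) mod 7 = 1 -> Tuesday
First Monday is June 7
Mondays: 7, 14, 21, 28

4 Mondays


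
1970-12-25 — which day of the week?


Date: December 25, 1970
Anchor: Jan 1, 1970. With p = 1970 - 1 = 1969: (p + p//4 - p//100 + p//400) mod 7 = (1969 + 492 - 19 + 4) mod 7 = 2446 mod 7 = 3 -> Thursday (Mon=0 ... Sun=6)
Days before December (Jan-Nov): 334; offset = 334 + 25 - 1 = 358
Weekday index = (3 + 358) mod 7 = 4

Day of the week: Friday


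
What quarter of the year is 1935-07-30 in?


Month: July (month 7)
Q1: Jan-Mar, Q2: Apr-Jun, Q3: Jul-Sep, Q4: Oct-Dec

Q3


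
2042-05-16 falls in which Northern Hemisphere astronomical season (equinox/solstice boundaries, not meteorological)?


Date: May 16
Astronomical Spring (approx.; exact equinox/solstice day varies by year): March 20 to June 20
May 16 falls within the Spring window

Spring


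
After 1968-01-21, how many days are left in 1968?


Day of year: 21 of 366
Remaining = 366 - 21

345 days


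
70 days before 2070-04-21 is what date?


Start: 2070-04-21, subtract 70 days
Back 21 days from April 21 reaches March 31, 2070 -> 49 left
March 2070 has 31 days -> back to February 28, 2070 -> 18 left
February 2070: 28 - 18 = 10 -> lands on February 10

Result: 2070-02-10


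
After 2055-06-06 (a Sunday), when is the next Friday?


Current: Sunday
Target: Friday
Days ahead: 5

Next Friday: 2055-06-11


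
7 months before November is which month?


November is month 11
11 - 7 = 4

April


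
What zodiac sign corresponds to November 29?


Date: November 29
Conventional tropical zodiac dates: Sagittarius from November 22 onward; Capricorn starts December 22
November 29 falls within the Sagittarius range

Sagittarius


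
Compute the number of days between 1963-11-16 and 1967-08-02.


From 1963-11-16 to 1967-08-02
1963-11-16: days before November = 31 + 28 + 31 + 30 + 31 + 30 + 31 + 31 + 30 + 31 = 304 (1963 is not a leap year); day of year = 304 + 16 = 320
1967-08-02: days before August = 31 + 28 + 31 + 30 + 31 + 30 + 31 = 212 (1967 is not a leap year); day of year = 212 + 2 = 214
Rest of 1963: 365 - 320 = 45
Full years 1964 (366), 1965 (365), 1966 (365): 1096
Total = 45 + 1096 + 214 = 1355

1355 days


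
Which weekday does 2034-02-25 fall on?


Date: February 25, 2034
Anchor: Jan 1, 2034. With p = 2034 - 1 = 2033: (p + p//4 - p//100 + p//400) mod 7 = (2033 + 508 - 20 + 5) mod 7 = 2526 mod 7 = 6 -> Sunday (Mon=0 ... Sun=6)
Days before February (Jan): 31; offset = 31 + 25 - 1 = 55
Weekday index = (6 + 55) mod 7 = 5

Day of the week: Saturday


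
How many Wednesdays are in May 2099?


May 2099 has 31 days
Anchor: Jan 1, 2099. With p = 2099 - 1 = 2098: (p + p//4 - p//100 + p//400) mod 7 = (2098 + 524 - 20 + 5) mod 7 = 2607 mod 7 = 3 -> Thursday (Mon=0 ... Sun=6)
Days before May (Jan-Apr): 120; May 1 index = (3 + 120) mod 7 = 4 -> Friday
First Wednesday is May 6
Wednesdays: 6, 13, 20, 27

4 Wednesdays


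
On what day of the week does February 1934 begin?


Target: February 1, 1934
Anchor: Jan 1, 1934. With p = 1934 - 1 = 1933: (p + p//4 - p//100 + p//400) mod 7 = (1933 + 483 - 19 + 4) mod 7 = 2401 mod 7 = 0 -> Monday (Mon=0 ... Sun=6)
Days before February (Jan): 31 days
Weekday index = (0 + 31) mod 7 = 3

Thursday


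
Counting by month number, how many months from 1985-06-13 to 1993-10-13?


From June 1985 to October 1993
8 years * 12 = 96 months, plus 4 months = 100

100 months


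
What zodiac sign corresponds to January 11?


Date: January 11
Conventional tropical zodiac dates: Capricorn from December 22 onward; Aquarius starts January 20
January 11 falls within the Capricorn range

Capricorn


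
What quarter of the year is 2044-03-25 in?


Month: March (month 3)
Q1: Jan-Mar, Q2: Apr-Jun, Q3: Jul-Sep, Q4: Oct-Dec

Q1


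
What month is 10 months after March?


March is month 3
3 + 10 = 13; wrap: 13 - 12 = 1

January


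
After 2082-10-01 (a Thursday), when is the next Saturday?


Current: Thursday
Target: Saturday
Days ahead: 2

Next Saturday: 2082-10-03


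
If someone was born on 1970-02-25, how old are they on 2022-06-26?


Birth: 1970-02-25
Reference: 2022-06-26
Year difference: 2022 - 1970 = 52

52 years old


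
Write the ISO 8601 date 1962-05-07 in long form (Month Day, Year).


ISO 1962-05-07 parses as year=1962, month=05, day=07
Month 5 -> May

May 7, 1962


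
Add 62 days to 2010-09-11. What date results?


Start: 2010-09-11, add 62 days
September 2010 has 30 days: 30 - 11 = 19 days to September 30 -> 43 left
October 2010 has 31 days -> 12 left
November 2010: 12 <= 30 -> lands on November 12

Result: 2010-11-12


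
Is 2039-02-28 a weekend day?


Anchor: Jan 1, 2039. With p = 2039 - 1 = 2038: (p + p//4 - p//100 + p//400) mod 7 = (2038 + 509 - 20 + 5) mod 7 = 2532 mod 7 = 5 -> Saturday (Mon=0 ... Sun=6)
Day of year: 59; offset = 58
Weekday index = (5 + 58) mod 7 = 0 -> Monday
Weekend days: Saturday, Sunday

No


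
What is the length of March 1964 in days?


March 1964

31 days


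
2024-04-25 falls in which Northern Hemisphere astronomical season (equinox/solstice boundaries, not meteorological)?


Date: April 25
Astronomical Spring (approx.; exact equinox/solstice day varies by year): March 20 to June 20
April 25 falls within the Spring window

Spring


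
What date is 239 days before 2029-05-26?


Start: 2029-05-26, subtract 239 days
Back 26 days from May 26 reaches April 30, 2029 -> 213 left
April 2029 has 30 days -> back to March 31, 2029 -> 183 left
March 2029 has 31 days -> back to February 28, 2029 -> 152 left
February 2029 has 28 days -> back to January 31, 2029 -> 124 left
January 2029 has 31 days -> back to December 31, 2028 -> 93 left
December 2028 has 31 days -> back to November 30, 2028 -> 62 left
November 2028 has 30 days -> back to October 31, 2028 -> 32 left
October 2028 has 31 days -> back to September 30, 2028 -> 1 left
September 2028: 30 - 1 = 29 -> lands on September 29

Result: 2028-09-29


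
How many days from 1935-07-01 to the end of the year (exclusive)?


Day of year: 182 of 365
Remaining = 365 - 182

183 days


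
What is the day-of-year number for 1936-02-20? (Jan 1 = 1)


Date: February 20, 1936
Days in months 1 through 1: 31
Plus 20 days in February

Day of year: 51


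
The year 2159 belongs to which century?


Century = (year - 1) // 100 + 1
= (2159 - 1) // 100 + 1
= 2158 // 100 + 1
= 21 + 1

22nd century


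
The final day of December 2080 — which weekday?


December 2080 has 31 days
Anchor: Jan 1, 2080. With p = 2080 - 1 = 2079: (p + p//4 - p//100 + p//400) mod 7 = (2079 + 519 - 20 + 5) mod 7 = 2583 mod 7 = 0 -> Monday (Mon=0 ... Sun=6)
Days before December (Jan-Nov): 335; December 1 index = (0 + 335) mod 7 = 6 -> Sunday
Last day offset: 31 - 1 = 30 days
Weekday index = (6 + 30) mod 7 = 1

Tuesday, December 31


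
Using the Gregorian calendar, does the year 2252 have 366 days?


Gregorian leap year rule: divisible by 4, but not by 100, unless also by 400.
2252 is divisible by 4 but not 100 -> leap year

Yes


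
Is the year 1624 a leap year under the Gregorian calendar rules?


Gregorian leap year rule: divisible by 4, but not by 100, unless also by 400.
1624 is divisible by 4 but not 100 -> leap year

Yes


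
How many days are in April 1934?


April 1934

30 days


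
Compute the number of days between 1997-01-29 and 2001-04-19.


From 1997-01-29 to 2001-04-19
1997-01-29: day of year = 29
2001-04-19: days before April = 31 + 28 + 31 = 90 (2001 is not a leap year); day of year = 90 + 19 = 109
Rest of 1997: 365 - 29 = 336
Full years 1998 (365), 1999 (365), 2000 (366): 1096
Total = 336 + 1096 + 109 = 1541

1541 days


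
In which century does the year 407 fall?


Century = (year - 1) // 100 + 1
= (407 - 1) // 100 + 1
= 406 // 100 + 1
= 4 + 1

5th century


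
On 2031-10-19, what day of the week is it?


Date: October 19, 2031
Anchor: Jan 1, 2031. With p = 2031 - 1 = 2030: (p + p//4 - p//100 + p//400) mod 7 = (2030 + 507 - 20 + 5) mod 7 = 2522 mod 7 = 2 -> Wednesday (Mon=0 ... Sun=6)
Days before October (Jan-Sep): 273; offset = 273 + 19 - 1 = 291
Weekday index = (2 + 291) mod 7 = 6

Day of the week: Sunday


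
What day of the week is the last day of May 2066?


May 2066 has 31 days
Anchor: Jan 1, 2066. With p = 2066 - 1 = 2065: (p + p//4 - p//100 + p//400) mod 7 = (2065 + 516 - 20 + 5) mod 7 = 2566 mod 7 = 4 -> Friday (Mon=0 ... Sun=6)
Days before May (Jan-Apr): 120; May 1 index = (4 + 120) mod 7 = 5 -> Saturday
Last day offset: 31 - 1 = 30 days
Weekday index = (5 + 30) mod 7 = 0

Monday, May 31


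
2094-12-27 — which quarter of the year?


Month: December (month 12)
Q1: Jan-Mar, Q2: Apr-Jun, Q3: Jul-Sep, Q4: Oct-Dec

Q4


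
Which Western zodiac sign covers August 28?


Date: August 28
Conventional tropical zodiac dates: Virgo from August 23 onward; Libra starts September 23
August 28 falls within the Virgo range

Virgo


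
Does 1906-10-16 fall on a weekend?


Anchor: Jan 1, 1906. With p = 1906 - 1 = 1905: (p + p//4 - p//100 + p//400) mod 7 = (1905 + 476 - 19 + 4) mod 7 = 2366 mod 7 = 0 -> Monday (Mon=0 ... Sun=6)
Day of year: 289; offset = 288
Weekday index = (0 + 288) mod 7 = 1 -> Tuesday
Weekend days: Saturday, Sunday

No


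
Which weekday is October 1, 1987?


Target: October 1, 1987
Anchor: Jan 1, 1987. With p = 1987 - 1 = 1986: (p + p//4 - p//100 + p//400) mod 7 = (1986 + 496 - 19 + 4) mod 7 = 2467 mod 7 = 3 -> Thursday (Mon=0 ... Sun=6)
Days before October (Jan-Sep): 273 days
Weekday index = (3 + 273) mod 7 = 3

Thursday


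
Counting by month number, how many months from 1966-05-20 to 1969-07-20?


From May 1966 to July 1969
3 years * 12 = 36 months, plus 2 months = 38

38 months


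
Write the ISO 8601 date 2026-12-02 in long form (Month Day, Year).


ISO 2026-12-02 parses as year=2026, month=12, day=02
Month 12 -> December

December 2, 2026


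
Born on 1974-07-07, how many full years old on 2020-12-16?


Birth: 1974-07-07
Reference: 2020-12-16
Year difference: 2020 - 1974 = 46

46 years old


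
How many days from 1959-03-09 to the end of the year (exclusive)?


Day of year: 68 of 365
Remaining = 365 - 68

297 days


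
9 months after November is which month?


November is month 11
11 + 9 = 20; wrap: 20 - 12 = 8

August


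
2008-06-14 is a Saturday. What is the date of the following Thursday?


Current: Saturday
Target: Thursday
Days ahead: 5

Next Thursday: 2008-06-19
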